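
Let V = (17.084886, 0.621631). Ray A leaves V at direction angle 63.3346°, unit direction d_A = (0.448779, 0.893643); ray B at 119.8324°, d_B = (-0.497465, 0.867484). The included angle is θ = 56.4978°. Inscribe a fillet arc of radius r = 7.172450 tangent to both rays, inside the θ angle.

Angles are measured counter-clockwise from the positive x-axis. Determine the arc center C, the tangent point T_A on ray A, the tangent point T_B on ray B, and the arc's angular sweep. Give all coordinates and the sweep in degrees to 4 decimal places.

center=(16.6661,15.7699) T_A=(23.0757,12.5510) T_B=(10.4441,12.2018) sweep=123.5022

bisector direction at 91.5835° = (-0.027634,0.999618)
center distance |VC| = r/sin(θ/2) = 7.172450/sin(28.2489°) = 15.154042
C = V + |VC|·bis = (16.6661,15.7699)
T_A = V + ((C−V)·d_A)·d_A = V + 13.3492·d_A = (23.0757,12.5510)
T_B = V + ((C−V)·d_B)·d_B = V + 13.3492·d_B = (10.4441,12.2018)
sweep = 180° − θ = 123.5022°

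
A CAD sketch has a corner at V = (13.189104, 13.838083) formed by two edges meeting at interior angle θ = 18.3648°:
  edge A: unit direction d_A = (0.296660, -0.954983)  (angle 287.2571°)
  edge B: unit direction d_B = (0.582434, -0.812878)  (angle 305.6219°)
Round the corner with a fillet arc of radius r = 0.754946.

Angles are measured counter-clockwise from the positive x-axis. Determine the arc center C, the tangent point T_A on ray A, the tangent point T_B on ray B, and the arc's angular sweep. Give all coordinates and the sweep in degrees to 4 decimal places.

center=(15.2955,9.6020) T_A=(14.5746,9.3781) T_B=(15.9092,10.0417) sweep=161.6352

bisector direction at 296.4395° = (0.445253,-0.895405)
center distance |VC| = r/sin(θ/2) = 0.754946/sin(9.1824°) = 4.730892
C = V + |VC|·bis = (15.2955,9.6020)
T_A = V + ((C−V)·d_A)·d_A = V + 4.6703·d_A = (14.5746,9.3781)
T_B = V + ((C−V)·d_B)·d_B = V + 4.6703·d_B = (15.9092,10.0417)
sweep = 180° − θ = 161.6352°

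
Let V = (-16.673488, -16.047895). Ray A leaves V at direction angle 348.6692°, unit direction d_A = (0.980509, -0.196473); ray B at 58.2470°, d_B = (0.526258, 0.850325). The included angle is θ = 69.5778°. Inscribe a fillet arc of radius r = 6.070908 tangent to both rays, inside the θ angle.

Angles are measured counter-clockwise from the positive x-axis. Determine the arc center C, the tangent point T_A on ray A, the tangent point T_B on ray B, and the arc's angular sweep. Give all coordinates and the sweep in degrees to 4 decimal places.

bisector direction at 23.4581° = (0.917351,0.398078)
center distance |VC| = r/sin(θ/2) = 6.070908/sin(34.7889°) = 10.640365
C = V + |VC|·bis = (-6.9125,-11.8122)
T_A = V + ((C−V)·d_A)·d_A = V + 8.7385·d_A = (-8.1053,-17.7648)
T_B = V + ((C−V)·d_B)·d_B = V + 8.7385·d_B = (-12.0748,-8.6173)
sweep = 180° − θ = 110.4222°

center=(-6.9125,-11.8122) T_A=(-8.1053,-17.7648) T_B=(-12.0748,-8.6173) sweep=110.4222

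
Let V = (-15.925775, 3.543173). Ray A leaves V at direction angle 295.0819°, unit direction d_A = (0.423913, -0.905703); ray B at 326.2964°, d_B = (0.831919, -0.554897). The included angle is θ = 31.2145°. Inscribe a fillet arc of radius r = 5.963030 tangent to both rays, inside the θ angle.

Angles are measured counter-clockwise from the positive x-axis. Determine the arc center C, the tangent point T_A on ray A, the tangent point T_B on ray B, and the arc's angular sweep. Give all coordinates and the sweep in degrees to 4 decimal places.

bisector direction at 310.6892° = (0.651955,-0.758258)
center distance |VC| = r/sin(θ/2) = 5.963030/sin(15.6073°) = 22.163962
C = V + |VC|·bis = (-1.4759,-13.2628)
T_A = V + ((C−V)·d_A)·d_A = V + 21.3467·d_A = (-6.8766,-15.7906)
T_B = V + ((C−V)·d_B)·d_B = V + 21.3467·d_B = (1.8330,-8.3021)
sweep = 180° − θ = 148.7855°

center=(-1.4759,-13.2628) T_A=(-6.8766,-15.7906) T_B=(1.8330,-8.3021) sweep=148.7855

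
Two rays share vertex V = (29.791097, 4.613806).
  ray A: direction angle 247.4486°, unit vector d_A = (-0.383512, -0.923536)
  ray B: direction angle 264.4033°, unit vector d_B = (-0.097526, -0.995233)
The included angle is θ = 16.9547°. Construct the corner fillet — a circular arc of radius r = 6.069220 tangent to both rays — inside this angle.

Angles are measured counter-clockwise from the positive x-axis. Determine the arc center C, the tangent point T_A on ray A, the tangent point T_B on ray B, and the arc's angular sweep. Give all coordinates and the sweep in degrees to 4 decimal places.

bisector direction at 255.9259° = (-0.243176,-0.969982)
center distance |VC| = r/sin(θ/2) = 6.069220/sin(8.4773°) = 41.170023
C = V + |VC|·bis = (19.7795,-35.3204)
T_A = V + ((C−V)·d_A)·d_A = V + 40.7202·d_A = (14.1744,-32.9928)
T_B = V + ((C−V)·d_B)·d_B = V + 40.7202·d_B = (25.8198,-35.9123)
sweep = 180° − θ = 163.0453°

center=(19.7795,-35.3204) T_A=(14.1744,-32.9928) T_B=(25.8198,-35.9123) sweep=163.0453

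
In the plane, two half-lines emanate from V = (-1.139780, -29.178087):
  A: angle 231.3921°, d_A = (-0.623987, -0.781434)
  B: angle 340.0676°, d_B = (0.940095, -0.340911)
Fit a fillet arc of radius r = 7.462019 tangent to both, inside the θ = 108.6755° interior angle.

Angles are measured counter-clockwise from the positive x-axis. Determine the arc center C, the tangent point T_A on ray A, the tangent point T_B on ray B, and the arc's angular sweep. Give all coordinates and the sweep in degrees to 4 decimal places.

bisector direction at 285.7298° = (0.271102,-0.962551)
center distance |VC| = r/sin(θ/2) = 7.462019/sin(54.3377°) = 9.184387
C = V + |VC|·bis = (1.3501,-38.0185)
T_A = V + ((C−V)·d_A)·d_A = V + 5.3546·d_A = (-4.4810,-33.3623)
T_B = V + ((C−V)·d_B)·d_B = V + 5.3546·d_B = (3.8940,-31.0035)
sweep = 180° − θ = 71.3245°

center=(1.3501,-38.0185) T_A=(-4.4810,-33.3623) T_B=(3.8940,-31.0035) sweep=71.3245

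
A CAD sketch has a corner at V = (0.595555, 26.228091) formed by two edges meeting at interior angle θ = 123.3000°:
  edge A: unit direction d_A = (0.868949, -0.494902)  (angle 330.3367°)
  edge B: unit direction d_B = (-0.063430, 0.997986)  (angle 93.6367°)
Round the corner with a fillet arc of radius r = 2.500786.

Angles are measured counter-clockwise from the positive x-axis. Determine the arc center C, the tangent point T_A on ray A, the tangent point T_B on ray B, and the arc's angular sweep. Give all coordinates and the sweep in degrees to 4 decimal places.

bisector direction at 31.9867° = (0.848171,0.529722)
center distance |VC| = r/sin(θ/2) = 2.500786/sin(61.6500°) = 2.841598
C = V + |VC|·bis = (3.0057,27.7333)
T_A = V + ((C−V)·d_A)·d_A = V + 1.3494·d_A = (1.7681,25.5603)
T_B = V + ((C−V)·d_B)·d_B = V + 1.3494·d_B = (0.5100,27.5747)
sweep = 180° − θ = 56.7000°

center=(3.0057,27.7333) T_A=(1.7681,25.5603) T_B=(0.5100,27.5747) sweep=56.7000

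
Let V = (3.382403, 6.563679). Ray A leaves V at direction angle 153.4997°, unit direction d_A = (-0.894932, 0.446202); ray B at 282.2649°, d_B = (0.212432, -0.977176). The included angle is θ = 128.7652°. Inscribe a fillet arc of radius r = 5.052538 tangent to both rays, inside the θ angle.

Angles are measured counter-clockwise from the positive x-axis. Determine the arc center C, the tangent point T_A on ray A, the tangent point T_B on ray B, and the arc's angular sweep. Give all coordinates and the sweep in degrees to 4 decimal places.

center=(-1.0402,3.1230) T_A=(1.2143,7.6447) T_B=(3.8971,4.1963) sweep=51.2348

bisector direction at 217.8823° = (-0.789274,-0.614041)
center distance |VC| = r/sin(θ/2) = 5.052538/sin(64.3826°) = 5.603339
C = V + |VC|·bis = (-1.0402,3.1230)
T_A = V + ((C−V)·d_A)·d_A = V + 2.4227·d_A = (1.2143,7.6447)
T_B = V + ((C−V)·d_B)·d_B = V + 2.4227·d_B = (3.8971,4.1963)
sweep = 180° − θ = 51.2348°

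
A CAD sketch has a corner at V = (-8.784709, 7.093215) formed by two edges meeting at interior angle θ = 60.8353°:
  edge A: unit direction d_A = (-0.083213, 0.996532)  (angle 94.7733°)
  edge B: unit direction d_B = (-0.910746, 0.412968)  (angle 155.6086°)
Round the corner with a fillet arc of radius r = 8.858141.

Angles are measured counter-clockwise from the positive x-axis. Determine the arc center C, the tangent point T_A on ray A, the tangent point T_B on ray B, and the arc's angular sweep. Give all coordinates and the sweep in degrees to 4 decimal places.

center=(-18.8676,21.3915) T_A=(-10.0402,22.1286) T_B=(-22.5258,13.3239) sweep=119.1647

bisector direction at 125.1909° = (-0.576303,0.817236)
center distance |VC| = r/sin(θ/2) = 8.858141/sin(30.4176°) = 17.495854
C = V + |VC|·bis = (-18.8676,21.3915)
T_A = V + ((C−V)·d_A)·d_A = V + 15.0877·d_A = (-10.0402,22.1286)
T_B = V + ((C−V)·d_B)·d_B = V + 15.0877·d_B = (-22.5258,13.3239)
sweep = 180° − θ = 119.1647°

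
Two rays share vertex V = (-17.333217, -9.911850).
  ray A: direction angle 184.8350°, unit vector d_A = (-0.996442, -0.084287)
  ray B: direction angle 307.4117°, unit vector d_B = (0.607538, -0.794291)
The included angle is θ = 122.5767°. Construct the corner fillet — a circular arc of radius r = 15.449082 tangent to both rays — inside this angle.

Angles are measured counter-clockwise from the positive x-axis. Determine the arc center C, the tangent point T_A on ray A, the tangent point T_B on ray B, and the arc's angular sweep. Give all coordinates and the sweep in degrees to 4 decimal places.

bisector direction at 246.1234° = (-0.404769,-0.914419)
center distance |VC| = r/sin(θ/2) = 15.449082/sin(61.2884°) = 17.614855
C = V + |VC|·bis = (-24.4632,-26.0192)
T_A = V + ((C−V)·d_A)·d_A = V + 8.4622·d_A = (-25.7653,-10.6251)
T_B = V + ((C−V)·d_B)·d_B = V + 8.4622·d_B = (-12.1921,-16.6333)
sweep = 180° − θ = 57.4233°

center=(-24.4632,-26.0192) T_A=(-25.7653,-10.6251) T_B=(-12.1921,-16.6333) sweep=57.4233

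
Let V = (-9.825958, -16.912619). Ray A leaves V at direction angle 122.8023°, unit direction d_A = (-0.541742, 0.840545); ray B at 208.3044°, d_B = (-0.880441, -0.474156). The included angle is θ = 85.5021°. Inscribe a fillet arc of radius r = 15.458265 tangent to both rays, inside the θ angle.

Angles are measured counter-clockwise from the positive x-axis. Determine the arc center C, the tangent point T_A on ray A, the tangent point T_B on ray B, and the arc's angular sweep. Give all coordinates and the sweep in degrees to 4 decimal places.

bisector direction at 165.5533° = (-0.968380,0.249478)
center distance |VC| = r/sin(θ/2) = 15.458265/sin(42.7510°) = 22.772454
C = V + |VC|·bis = (-31.8784,-11.2314)
T_A = V + ((C−V)·d_A)·d_A = V + 16.7220·d_A = (-18.8850,-2.8570)
T_B = V + ((C−V)·d_B)·d_B = V + 16.7220·d_B = (-24.5487,-24.8415)
sweep = 180° − θ = 94.4979°

center=(-31.8784,-11.2314) T_A=(-18.8850,-2.8570) T_B=(-24.5487,-24.8415) sweep=94.4979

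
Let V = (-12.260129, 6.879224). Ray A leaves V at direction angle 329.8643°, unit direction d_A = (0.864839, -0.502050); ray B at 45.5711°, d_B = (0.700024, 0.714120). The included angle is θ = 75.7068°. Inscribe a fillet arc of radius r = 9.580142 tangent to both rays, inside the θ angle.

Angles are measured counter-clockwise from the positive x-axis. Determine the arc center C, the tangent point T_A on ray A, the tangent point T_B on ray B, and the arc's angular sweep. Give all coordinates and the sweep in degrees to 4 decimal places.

bisector direction at 7.7177° = (0.990942,0.134292)
center distance |VC| = r/sin(θ/2) = 9.580142/sin(37.8534°) = 15.611909
C = V + |VC|·bis = (3.2104,8.9758)
T_A = V + ((C−V)·d_A)·d_A = V + 12.3269·d_A = (-1.5993,0.6905)
T_B = V + ((C−V)·d_B)·d_B = V + 12.3269·d_B = (-3.6310,15.6821)
sweep = 180° − θ = 104.2932°

center=(3.2104,8.9758) T_A=(-1.5993,0.6905) T_B=(-3.6310,15.6821) sweep=104.2932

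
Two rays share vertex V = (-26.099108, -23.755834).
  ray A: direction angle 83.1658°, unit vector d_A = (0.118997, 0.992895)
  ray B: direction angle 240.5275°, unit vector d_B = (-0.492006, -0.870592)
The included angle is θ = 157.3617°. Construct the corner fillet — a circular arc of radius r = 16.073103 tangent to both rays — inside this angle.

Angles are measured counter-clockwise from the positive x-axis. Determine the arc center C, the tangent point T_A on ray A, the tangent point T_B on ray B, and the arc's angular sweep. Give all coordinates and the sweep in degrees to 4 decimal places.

bisector direction at 161.8466° = (-0.950226,0.311561)
center distance |VC| = r/sin(θ/2) = 16.073103/sin(78.6809°) = 16.391941
C = V + |VC|·bis = (-41.6752,-18.6487)
T_A = V + ((C−V)·d_A)·d_A = V + 3.2173·d_A = (-25.7163,-20.5614)
T_B = V + ((C−V)·d_B)·d_B = V + 3.2173·d_B = (-27.6820,-26.5568)
sweep = 180° − θ = 22.6383°

center=(-41.6752,-18.6487) T_A=(-25.7163,-20.5614) T_B=(-27.6820,-26.5568) sweep=22.6383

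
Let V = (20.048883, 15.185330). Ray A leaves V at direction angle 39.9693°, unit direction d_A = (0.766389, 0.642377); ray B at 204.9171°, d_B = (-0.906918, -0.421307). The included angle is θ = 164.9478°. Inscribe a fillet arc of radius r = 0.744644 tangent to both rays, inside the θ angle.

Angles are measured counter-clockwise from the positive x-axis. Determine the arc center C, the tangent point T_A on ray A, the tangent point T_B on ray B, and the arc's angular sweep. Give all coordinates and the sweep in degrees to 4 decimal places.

bisector direction at 122.4432° = (-0.536463,0.843924)
center distance |VC| = r/sin(θ/2) = 0.744644/sin(82.4739°) = 0.751115
C = V + |VC|·bis = (19.6459,15.8192)
T_A = V + ((C−V)·d_A)·d_A = V + 0.0984·d_A = (20.1243,15.2485)
T_B = V + ((C−V)·d_B)·d_B = V + 0.0984·d_B = (19.9597,15.1439)
sweep = 180° − θ = 15.0522°

center=(19.6459,15.8192) T_A=(20.1243,15.2485) T_B=(19.9597,15.1439) sweep=15.0522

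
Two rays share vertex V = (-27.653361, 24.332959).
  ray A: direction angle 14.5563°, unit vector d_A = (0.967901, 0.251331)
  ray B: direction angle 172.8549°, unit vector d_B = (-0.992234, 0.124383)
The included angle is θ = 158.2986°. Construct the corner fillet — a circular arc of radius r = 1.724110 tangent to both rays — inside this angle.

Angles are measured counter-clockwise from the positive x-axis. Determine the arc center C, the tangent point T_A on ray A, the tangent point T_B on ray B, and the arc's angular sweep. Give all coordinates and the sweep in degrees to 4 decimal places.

center=(-27.7668,26.0848) T_A=(-27.3335,24.4160) T_B=(-27.9813,24.3741) sweep=21.7014

bisector direction at 93.7056° = (-0.064630,0.997909)
center distance |VC| = r/sin(θ/2) = 1.724110/sin(79.1493°) = 1.755496
C = V + |VC|·bis = (-27.7668,26.0848)
T_A = V + ((C−V)·d_A)·d_A = V + 0.3305·d_A = (-27.3335,24.4160)
T_B = V + ((C−V)·d_B)·d_B = V + 0.3305·d_B = (-27.9813,24.3741)
sweep = 180° − θ = 21.7014°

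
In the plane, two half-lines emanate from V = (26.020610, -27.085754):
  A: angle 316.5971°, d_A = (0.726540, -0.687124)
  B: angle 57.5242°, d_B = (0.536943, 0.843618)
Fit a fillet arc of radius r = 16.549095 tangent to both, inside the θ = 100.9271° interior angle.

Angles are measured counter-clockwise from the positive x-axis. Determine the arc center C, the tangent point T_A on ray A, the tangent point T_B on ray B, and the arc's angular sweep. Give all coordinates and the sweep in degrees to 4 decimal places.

bisector direction at 7.0607° = (0.992417,0.122920)
center distance |VC| = r/sin(θ/2) = 16.549095/sin(50.4635°) = 21.458339
C = V + |VC|·bis = (47.3162,-24.4481)
T_A = V + ((C−V)·d_A)·d_A = V + 13.6597·d_A = (35.9449,-36.4717)
T_B = V + ((C−V)·d_B)·d_B = V + 13.6597·d_B = (33.3551,-15.5622)
sweep = 180° − θ = 79.0729°

center=(47.3162,-24.4481) T_A=(35.9449,-36.4717) T_B=(33.3551,-15.5622) sweep=79.0729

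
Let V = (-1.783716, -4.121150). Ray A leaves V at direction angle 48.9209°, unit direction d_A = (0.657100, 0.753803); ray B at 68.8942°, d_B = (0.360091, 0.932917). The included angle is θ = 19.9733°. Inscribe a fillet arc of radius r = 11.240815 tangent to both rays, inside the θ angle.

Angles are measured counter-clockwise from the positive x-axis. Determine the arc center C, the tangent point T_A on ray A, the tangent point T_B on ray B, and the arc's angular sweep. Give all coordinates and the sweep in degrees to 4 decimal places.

bisector direction at 58.9076° = (0.516420,0.856335)
center distance |VC| = r/sin(θ/2) = 11.240815/sin(9.9866°) = 64.818928
C = V + |VC|·bis = (31.6901,51.3856)
T_A = V + ((C−V)·d_A)·d_A = V + 63.8368·d_A = (40.1635,43.9992)
T_B = V + ((C−V)·d_B)·d_B = V + 63.8368·d_B = (21.2034,55.4333)
sweep = 180° − θ = 160.0267°

center=(31.6901,51.3856) T_A=(40.1635,43.9992) T_B=(21.2034,55.4333) sweep=160.0267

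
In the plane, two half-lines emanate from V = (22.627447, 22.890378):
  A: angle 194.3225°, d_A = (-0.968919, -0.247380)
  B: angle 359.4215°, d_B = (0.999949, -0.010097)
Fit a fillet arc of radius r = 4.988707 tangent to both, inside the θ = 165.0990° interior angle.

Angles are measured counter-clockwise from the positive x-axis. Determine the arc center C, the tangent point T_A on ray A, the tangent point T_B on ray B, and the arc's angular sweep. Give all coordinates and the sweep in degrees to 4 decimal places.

bisector direction at 276.8720° = (0.119652,-0.992816)
center distance |VC| = r/sin(θ/2) = 4.988707/sin(82.5495°) = 5.031184
C = V + |VC|·bis = (23.2294,17.8953)
T_A = V + ((C−V)·d_A)·d_A = V + 0.6524·d_A = (21.9953,22.7290)
T_B = V + ((C−V)·d_B)·d_B = V + 0.6524·d_B = (23.2798,22.8838)
sweep = 180° − θ = 14.9010°

center=(23.2294,17.8953) T_A=(21.9953,22.7290) T_B=(23.2798,22.8838) sweep=14.9010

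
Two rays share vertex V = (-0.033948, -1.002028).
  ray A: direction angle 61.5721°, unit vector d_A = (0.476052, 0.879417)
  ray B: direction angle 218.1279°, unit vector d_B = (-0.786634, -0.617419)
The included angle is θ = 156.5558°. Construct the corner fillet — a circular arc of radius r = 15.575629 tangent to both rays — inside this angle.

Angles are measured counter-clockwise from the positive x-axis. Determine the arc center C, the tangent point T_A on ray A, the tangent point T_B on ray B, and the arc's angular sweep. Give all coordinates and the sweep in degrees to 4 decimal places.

bisector direction at 139.8500° = (-0.764359,0.644791)
center distance |VC| = r/sin(θ/2) = 15.575629/sin(78.2779°) = 15.907385
C = V + |VC|·bis = (-12.1929,9.2549)
T_A = V + ((C−V)·d_A)·d_A = V + 3.2318·d_A = (1.5046,1.8401)
T_B = V + ((C−V)·d_B)·d_B = V + 3.2318·d_B = (-2.5762,-2.9974)
sweep = 180° − θ = 23.4442°

center=(-12.1929,9.2549) T_A=(1.5046,1.8401) T_B=(-2.5762,-2.9974) sweep=23.4442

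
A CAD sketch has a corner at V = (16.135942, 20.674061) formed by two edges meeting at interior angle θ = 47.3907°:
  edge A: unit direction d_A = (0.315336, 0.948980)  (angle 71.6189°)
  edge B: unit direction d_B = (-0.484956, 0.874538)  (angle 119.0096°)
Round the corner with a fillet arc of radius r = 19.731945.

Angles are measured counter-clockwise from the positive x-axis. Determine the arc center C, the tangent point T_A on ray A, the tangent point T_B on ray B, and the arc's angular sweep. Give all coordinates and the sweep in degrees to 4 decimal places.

bisector direction at 95.3143° = (-0.092618,0.995702)
center distance |VC| = r/sin(θ/2) = 19.731945/sin(23.6954°) = 49.099896
C = V + |VC|·bis = (11.5884,69.5629)
T_A = V + ((C−V)·d_A)·d_A = V + 44.9605·d_A = (30.3136,63.3407)
T_B = V + ((C−V)·d_B)·d_B = V + 44.9605·d_B = (-5.6679,59.9938)
sweep = 180° − θ = 132.6093°

center=(11.5884,69.5629) T_A=(30.3136,63.3407) T_B=(-5.6679,59.9938) sweep=132.6093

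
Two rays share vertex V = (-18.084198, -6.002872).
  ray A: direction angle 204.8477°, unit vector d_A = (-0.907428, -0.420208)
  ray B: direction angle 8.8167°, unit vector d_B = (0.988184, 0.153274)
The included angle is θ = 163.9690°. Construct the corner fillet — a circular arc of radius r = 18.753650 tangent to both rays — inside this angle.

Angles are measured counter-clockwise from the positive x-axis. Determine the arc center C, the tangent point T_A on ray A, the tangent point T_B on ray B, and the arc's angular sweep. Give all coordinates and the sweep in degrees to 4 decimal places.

bisector direction at 286.8322° = (0.289570,-0.957157)
center distance |VC| = r/sin(θ/2) = 18.753650/sin(81.9845°) = 18.938674
C = V + |VC|·bis = (-12.6001,-24.1302)
T_A = V + ((C−V)·d_A)·d_A = V + 2.6408·d_A = (-20.4806,-7.1126)
T_B = V + ((C−V)·d_B)·d_B = V + 2.6408·d_B = (-15.4746,-5.5981)
sweep = 180° − θ = 16.0310°

center=(-12.6001,-24.1302) T_A=(-20.4806,-7.1126) T_B=(-15.4746,-5.5981) sweep=16.0310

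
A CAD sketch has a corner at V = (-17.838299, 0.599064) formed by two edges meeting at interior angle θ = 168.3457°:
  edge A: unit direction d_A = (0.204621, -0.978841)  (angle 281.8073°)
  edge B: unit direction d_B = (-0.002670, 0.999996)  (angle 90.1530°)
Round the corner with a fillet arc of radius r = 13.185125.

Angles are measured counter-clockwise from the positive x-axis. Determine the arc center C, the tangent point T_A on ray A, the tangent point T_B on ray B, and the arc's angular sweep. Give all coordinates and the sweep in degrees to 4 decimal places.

center=(-4.6568,1.9799) T_A=(-17.5630,-0.7181) T_B=(-17.8419,1.9447) sweep=11.6543

bisector direction at 5.9801° = (0.994558,0.104184)
center distance |VC| = r/sin(θ/2) = 13.185125/sin(84.1728°) = 13.253610
C = V + |VC|·bis = (-4.6568,1.9799)
T_A = V + ((C−V)·d_A)·d_A = V + 1.3456·d_A = (-17.5630,-0.7181)
T_B = V + ((C−V)·d_B)·d_B = V + 1.3456·d_B = (-17.8419,1.9447)
sweep = 180° − θ = 11.6543°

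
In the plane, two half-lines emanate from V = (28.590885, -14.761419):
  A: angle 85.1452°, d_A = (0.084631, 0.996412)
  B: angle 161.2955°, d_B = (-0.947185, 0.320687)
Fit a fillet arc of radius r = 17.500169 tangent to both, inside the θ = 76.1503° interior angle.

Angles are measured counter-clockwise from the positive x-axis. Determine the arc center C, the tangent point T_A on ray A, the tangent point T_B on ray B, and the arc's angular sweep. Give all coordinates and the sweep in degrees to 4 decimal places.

center=(13.0440,8.9782) T_A=(30.4814,7.4972) T_B=(7.4320,-7.5977) sweep=103.8497

bisector direction at 123.2204° = (-0.547860,0.836570)
center distance |VC| = r/sin(θ/2) = 17.500169/sin(38.0752°) = 28.377371
C = V + |VC|·bis = (13.0440,8.9782)
T_A = V + ((C−V)·d_A)·d_A = V + 22.3387·d_A = (30.4814,7.4972)
T_B = V + ((C−V)·d_B)·d_B = V + 22.3387·d_B = (7.4320,-7.5977)
sweep = 180° − θ = 103.8497°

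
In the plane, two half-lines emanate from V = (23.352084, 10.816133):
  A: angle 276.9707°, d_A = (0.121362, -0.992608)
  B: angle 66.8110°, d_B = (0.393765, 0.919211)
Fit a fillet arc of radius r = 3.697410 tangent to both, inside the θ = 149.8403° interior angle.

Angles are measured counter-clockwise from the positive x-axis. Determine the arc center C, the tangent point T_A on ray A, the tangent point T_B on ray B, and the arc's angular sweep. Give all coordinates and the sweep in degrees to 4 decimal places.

center=(27.1431,10.2760) T_A=(23.4730,9.8273) T_B=(23.7444,11.7319) sweep=30.1597

bisector direction at 351.8909° = (0.990001,-0.141059)
center distance |VC| = r/sin(θ/2) = 3.697410/sin(74.9202°) = 3.829274
C = V + |VC|·bis = (27.1431,10.2760)
T_A = V + ((C−V)·d_A)·d_A = V + 0.9962·d_A = (23.4730,9.8273)
T_B = V + ((C−V)·d_B)·d_B = V + 0.9962·d_B = (23.7444,11.7319)
sweep = 180° − θ = 30.1597°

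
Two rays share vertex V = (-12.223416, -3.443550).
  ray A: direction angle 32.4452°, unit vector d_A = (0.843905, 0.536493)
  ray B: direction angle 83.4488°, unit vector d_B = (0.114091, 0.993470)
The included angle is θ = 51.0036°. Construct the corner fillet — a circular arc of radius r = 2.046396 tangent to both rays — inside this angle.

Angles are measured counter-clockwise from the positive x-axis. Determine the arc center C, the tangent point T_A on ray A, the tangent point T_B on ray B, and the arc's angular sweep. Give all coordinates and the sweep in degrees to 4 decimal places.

center=(-9.7009,0.5850) T_A=(-8.6031,-1.1420) T_B=(-11.7340,0.8184) sweep=128.9964

bisector direction at 57.9470° = (0.530704,0.847558)
center distance |VC| = r/sin(θ/2) = 2.046396/sin(25.5018°) = 4.753098
C = V + |VC|·bis = (-9.7009,0.5850)
T_A = V + ((C−V)·d_A)·d_A = V + 4.2900·d_A = (-8.6031,-1.1420)
T_B = V + ((C−V)·d_B)·d_B = V + 4.2900·d_B = (-11.7340,0.8184)
sweep = 180° − θ = 128.9964°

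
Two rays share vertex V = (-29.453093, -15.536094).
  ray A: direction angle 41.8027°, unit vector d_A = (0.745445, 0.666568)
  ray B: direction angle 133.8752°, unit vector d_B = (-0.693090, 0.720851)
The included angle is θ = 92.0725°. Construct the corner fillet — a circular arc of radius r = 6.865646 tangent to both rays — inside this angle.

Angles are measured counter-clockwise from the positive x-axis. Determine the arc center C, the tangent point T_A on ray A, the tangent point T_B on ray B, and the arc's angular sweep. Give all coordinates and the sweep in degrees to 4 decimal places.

center=(-29.0934,-6.0043) T_A=(-24.5170,-11.1223) T_B=(-34.0425,-10.7628) sweep=87.9275

bisector direction at 87.8389° = (0.037708,0.999289)
center distance |VC| = r/sin(θ/2) = 6.865646/sin(46.0363°) = 9.538545
C = V + |VC|·bis = (-29.0934,-6.0043)
T_A = V + ((C−V)·d_A)·d_A = V + 6.6217·d_A = (-24.5170,-11.1223)
T_B = V + ((C−V)·d_B)·d_B = V + 6.6217·d_B = (-34.0425,-10.7628)
sweep = 180° − θ = 87.9275°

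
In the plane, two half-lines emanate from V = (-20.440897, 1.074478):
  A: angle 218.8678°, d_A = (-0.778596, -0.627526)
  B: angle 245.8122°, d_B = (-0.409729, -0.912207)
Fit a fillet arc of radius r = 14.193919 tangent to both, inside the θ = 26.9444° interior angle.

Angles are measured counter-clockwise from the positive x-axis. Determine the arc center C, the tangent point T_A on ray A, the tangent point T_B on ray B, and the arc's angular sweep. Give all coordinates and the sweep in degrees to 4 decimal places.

bisector direction at 232.3400° = (-0.610975,-0.791650)
center distance |VC| = r/sin(θ/2) = 14.193919/sin(13.4722°) = 60.925026
C = V + |VC|·bis = (-57.6645,-47.1568)
T_A = V + ((C−V)·d_A)·d_A = V + 59.2486·d_A = (-66.5716,-36.1055)
T_B = V + ((C−V)·d_B)·d_B = V + 59.2486·d_B = (-44.7167,-52.9725)
sweep = 180° − θ = 153.0556°

center=(-57.6645,-47.1568) T_A=(-66.5716,-36.1055) T_B=(-44.7167,-52.9725) sweep=153.0556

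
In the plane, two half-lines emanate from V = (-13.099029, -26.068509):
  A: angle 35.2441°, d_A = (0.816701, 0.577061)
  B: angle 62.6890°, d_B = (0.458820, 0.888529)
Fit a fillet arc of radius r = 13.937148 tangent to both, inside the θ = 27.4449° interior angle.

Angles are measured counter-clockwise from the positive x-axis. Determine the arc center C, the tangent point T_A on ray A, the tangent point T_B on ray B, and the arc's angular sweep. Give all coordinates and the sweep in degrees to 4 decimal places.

center=(25.4718,18.2499) T_A=(33.5144,6.8674) T_B=(13.0883,24.6445) sweep=152.5551

bisector direction at 48.9666° = (0.656500,0.754326)
center distance |VC| = r/sin(θ/2) = 13.937148/sin(13.7225°) = 58.752290
C = V + |VC|·bis = (25.4718,18.2499)
T_A = V + ((C−V)·d_A)·d_A = V + 57.0753·d_A = (33.5144,6.8674)
T_B = V + ((C−V)·d_B)·d_B = V + 57.0753·d_B = (13.0883,24.6445)
sweep = 180° − θ = 152.5551°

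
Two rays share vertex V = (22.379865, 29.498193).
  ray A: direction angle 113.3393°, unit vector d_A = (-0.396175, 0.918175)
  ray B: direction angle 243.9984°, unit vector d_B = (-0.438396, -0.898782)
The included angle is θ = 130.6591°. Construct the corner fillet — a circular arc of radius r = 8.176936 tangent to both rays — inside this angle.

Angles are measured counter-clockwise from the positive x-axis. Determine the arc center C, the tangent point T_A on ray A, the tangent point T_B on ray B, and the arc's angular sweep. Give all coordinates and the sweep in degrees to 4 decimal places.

center=(13.3840,29.7072) T_A=(20.8919,32.9467) T_B=(20.7333,26.1225) sweep=49.3409

bisector direction at 178.6688° = (-0.999730,0.023231)
center distance |VC| = r/sin(θ/2) = 8.176936/sin(65.3295°) = 8.998266
C = V + |VC|·bis = (13.3840,29.7072)
T_A = V + ((C−V)·d_A)·d_A = V + 3.7559·d_A = (20.8919,32.9467)
T_B = V + ((C−V)·d_B)·d_B = V + 3.7559·d_B = (20.7333,26.1225)
sweep = 180° − θ = 49.3409°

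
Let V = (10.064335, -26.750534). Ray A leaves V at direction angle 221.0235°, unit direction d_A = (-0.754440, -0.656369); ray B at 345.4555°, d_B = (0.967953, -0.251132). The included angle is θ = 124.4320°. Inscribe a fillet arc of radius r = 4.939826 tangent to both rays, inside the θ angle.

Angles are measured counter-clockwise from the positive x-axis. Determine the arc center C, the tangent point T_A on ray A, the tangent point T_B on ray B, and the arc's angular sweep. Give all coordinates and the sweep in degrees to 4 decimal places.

center=(11.3431,-32.1857) T_A=(8.1007,-28.4589) T_B=(12.5836,-27.4042) sweep=55.5680

bisector direction at 283.2395° = (0.229022,-0.973421)
center distance |VC| = r/sin(θ/2) = 4.939826/sin(62.2160°) = 5.583546
C = V + |VC|·bis = (11.3431,-32.1857)
T_A = V + ((C−V)·d_A)·d_A = V + 2.6027·d_A = (8.1007,-28.4589)
T_B = V + ((C−V)·d_B)·d_B = V + 2.6027·d_B = (12.5836,-27.4042)
sweep = 180° − θ = 55.5680°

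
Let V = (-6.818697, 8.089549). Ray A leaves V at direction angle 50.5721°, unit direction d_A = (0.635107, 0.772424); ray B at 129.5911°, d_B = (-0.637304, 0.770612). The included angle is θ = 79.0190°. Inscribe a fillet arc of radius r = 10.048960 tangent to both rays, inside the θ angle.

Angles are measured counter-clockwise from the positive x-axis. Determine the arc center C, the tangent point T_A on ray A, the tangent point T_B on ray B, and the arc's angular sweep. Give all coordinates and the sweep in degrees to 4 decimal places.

center=(-6.8412,23.8847) T_A=(0.9209,17.5025) T_B=(-14.5850,17.4804) sweep=100.9810

bisector direction at 90.0816° = (-0.001424,0.999999)
center distance |VC| = r/sin(θ/2) = 10.048960/sin(39.5095°) = 15.795132
C = V + |VC|·bis = (-6.8412,23.8847)
T_A = V + ((C−V)·d_A)·d_A = V + 12.1862·d_A = (0.9209,17.5025)
T_B = V + ((C−V)·d_B)·d_B = V + 12.1862·d_B = (-14.5850,17.4804)
sweep = 180° − θ = 100.9810°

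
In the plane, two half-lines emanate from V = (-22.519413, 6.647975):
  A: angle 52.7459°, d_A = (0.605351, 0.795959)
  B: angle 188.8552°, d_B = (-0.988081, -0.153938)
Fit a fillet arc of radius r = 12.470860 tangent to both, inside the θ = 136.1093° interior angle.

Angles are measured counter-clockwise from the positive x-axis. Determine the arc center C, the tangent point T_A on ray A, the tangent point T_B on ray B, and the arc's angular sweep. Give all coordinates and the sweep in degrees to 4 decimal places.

center=(-29.4040,18.1967) T_A=(-19.4777,10.6474) T_B=(-27.4842,5.8745) sweep=43.8907

bisector direction at 120.8006° = (-0.512051,0.858955)
center distance |VC| = r/sin(θ/2) = 12.470860/sin(68.0546°) = 13.445081
C = V + |VC|·bis = (-29.4040,18.1967)
T_A = V + ((C−V)·d_A)·d_A = V + 5.0247·d_A = (-19.4777,10.6474)
T_B = V + ((C−V)·d_B)·d_B = V + 5.0247·d_B = (-27.4842,5.8745)
sweep = 180° − θ = 43.8907°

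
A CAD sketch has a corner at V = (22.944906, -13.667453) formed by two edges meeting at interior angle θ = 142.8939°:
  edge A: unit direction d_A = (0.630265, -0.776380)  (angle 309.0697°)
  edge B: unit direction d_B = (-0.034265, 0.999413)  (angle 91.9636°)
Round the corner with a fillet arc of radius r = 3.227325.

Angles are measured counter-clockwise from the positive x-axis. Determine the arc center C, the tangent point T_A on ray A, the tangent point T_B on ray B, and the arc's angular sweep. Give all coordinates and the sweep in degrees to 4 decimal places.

bisector direction at 20.5166° = (0.936570,0.350480)
center distance |VC| = r/sin(θ/2) = 3.227325/sin(71.4470°) = 3.404245
C = V + |VC|·bis = (26.1332,-12.4743)
T_A = V + ((C−V)·d_A)·d_A = V + 1.0832·d_A = (23.6276,-14.5084)
T_B = V + ((C−V)·d_B)·d_B = V + 1.0832·d_B = (22.9078,-12.5849)
sweep = 180° − θ = 37.1061°

center=(26.1332,-12.4743) T_A=(23.6276,-14.5084) T_B=(22.9078,-12.5849) sweep=37.1061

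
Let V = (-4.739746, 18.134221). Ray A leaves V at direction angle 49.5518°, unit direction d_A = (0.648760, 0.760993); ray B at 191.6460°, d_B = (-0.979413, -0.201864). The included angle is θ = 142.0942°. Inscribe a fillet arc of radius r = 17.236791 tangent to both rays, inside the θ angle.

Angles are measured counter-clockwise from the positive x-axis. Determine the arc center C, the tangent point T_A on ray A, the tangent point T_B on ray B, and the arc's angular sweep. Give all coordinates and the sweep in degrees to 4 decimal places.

bisector direction at 120.5989° = (-0.509025,0.860752)
center distance |VC| = r/sin(θ/2) = 17.236791/sin(71.0471°) = 18.224834
C = V + |VC|·bis = (-14.0166,33.8213)
T_A = V + ((C−V)·d_A)·d_A = V + 5.9193·d_A = (-0.8996,22.6387)
T_B = V + ((C−V)·d_B)·d_B = V + 5.9193·d_B = (-10.5371,16.9393)
sweep = 180° − θ = 37.9058°

center=(-14.0166,33.8213) T_A=(-0.8996,22.6387) T_B=(-10.5371,16.9393) sweep=37.9058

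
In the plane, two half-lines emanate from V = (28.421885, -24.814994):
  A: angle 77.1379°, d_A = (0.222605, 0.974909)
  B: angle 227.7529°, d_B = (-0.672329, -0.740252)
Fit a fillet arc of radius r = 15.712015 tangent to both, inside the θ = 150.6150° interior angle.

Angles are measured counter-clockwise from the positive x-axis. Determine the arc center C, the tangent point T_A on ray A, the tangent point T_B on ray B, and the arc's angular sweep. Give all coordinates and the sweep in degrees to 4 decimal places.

bisector direction at 152.4454° = (-0.886570,0.462594)
center distance |VC| = r/sin(θ/2) = 15.712015/sin(75.3075°) = 16.243150
C = V + |VC|·bis = (14.0212,-17.3010)
T_A = V + ((C−V)·d_A)·d_A = V + 4.1198·d_A = (29.3390,-20.7986)
T_B = V + ((C−V)·d_B)·d_B = V + 4.1198·d_B = (25.6520,-27.8647)
sweep = 180° − θ = 29.3850°

center=(14.0212,-17.3010) T_A=(29.3390,-20.7986) T_B=(25.6520,-27.8647) sweep=29.3850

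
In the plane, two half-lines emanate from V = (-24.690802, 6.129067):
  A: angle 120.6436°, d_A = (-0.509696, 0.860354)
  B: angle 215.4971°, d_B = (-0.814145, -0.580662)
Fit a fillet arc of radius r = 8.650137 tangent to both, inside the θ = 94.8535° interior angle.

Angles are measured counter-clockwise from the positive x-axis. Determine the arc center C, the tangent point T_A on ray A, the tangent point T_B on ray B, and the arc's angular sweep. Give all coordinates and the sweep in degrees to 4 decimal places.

bisector direction at 168.0704° = (-0.978402,0.206711)
center distance |VC| = r/sin(θ/2) = 8.650137/sin(47.4267°) = 11.746312
C = V + |VC|·bis = (-36.1834,8.5572)
T_A = V + ((C−V)·d_A)·d_A = V + 7.9468·d_A = (-28.7412,12.9661)
T_B = V + ((C−V)·d_B)·d_B = V + 7.9468·d_B = (-31.1606,1.5147)
sweep = 180° − θ = 85.1465°

center=(-36.1834,8.5572) T_A=(-28.7412,12.9661) T_B=(-31.1606,1.5147) sweep=85.1465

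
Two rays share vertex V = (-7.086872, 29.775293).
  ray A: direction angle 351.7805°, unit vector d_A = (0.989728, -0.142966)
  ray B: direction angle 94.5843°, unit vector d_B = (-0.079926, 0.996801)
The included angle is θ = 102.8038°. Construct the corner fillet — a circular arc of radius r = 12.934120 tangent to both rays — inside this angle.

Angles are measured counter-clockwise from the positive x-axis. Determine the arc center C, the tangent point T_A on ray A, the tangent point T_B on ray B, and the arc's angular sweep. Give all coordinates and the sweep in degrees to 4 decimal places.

bisector direction at 43.1824° = (0.729179,0.684323)
center distance |VC| = r/sin(θ/2) = 12.934120/sin(51.4019°) = 16.549506
C = V + |VC|·bis = (4.9807,41.1005)
T_A = V + ((C−V)·d_A)·d_A = V + 10.3245·d_A = (3.1315,28.2992)
T_B = V + ((C−V)·d_B)·d_B = V + 10.3245·d_B = (-7.9121,40.0667)
sweep = 180° − θ = 77.1962°

center=(4.9807,41.1005) T_A=(3.1315,28.2992) T_B=(-7.9121,40.0667) sweep=77.1962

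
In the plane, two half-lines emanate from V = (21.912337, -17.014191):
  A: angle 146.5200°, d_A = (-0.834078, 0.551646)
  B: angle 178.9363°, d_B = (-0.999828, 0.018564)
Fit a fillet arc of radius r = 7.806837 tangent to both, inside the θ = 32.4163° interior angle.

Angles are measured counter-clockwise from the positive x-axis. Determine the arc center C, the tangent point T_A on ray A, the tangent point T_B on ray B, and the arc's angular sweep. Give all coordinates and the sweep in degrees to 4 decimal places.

center=(-4.7952,-8.7101) T_A=(-0.4885,-2.1986) T_B=(-4.9401,-16.5156) sweep=147.5837

bisector direction at 162.7282° = (-0.954907,0.296906)
center distance |VC| = r/sin(θ/2) = 7.806837/sin(16.2081°) = 27.968693
C = V + |VC|·bis = (-4.7952,-8.7101)
T_A = V + ((C−V)·d_A)·d_A = V + 26.8570·d_A = (-0.4885,-2.1986)
T_B = V + ((C−V)·d_B)·d_B = V + 26.8570·d_B = (-4.9401,-16.5156)
sweep = 180° − θ = 147.5837°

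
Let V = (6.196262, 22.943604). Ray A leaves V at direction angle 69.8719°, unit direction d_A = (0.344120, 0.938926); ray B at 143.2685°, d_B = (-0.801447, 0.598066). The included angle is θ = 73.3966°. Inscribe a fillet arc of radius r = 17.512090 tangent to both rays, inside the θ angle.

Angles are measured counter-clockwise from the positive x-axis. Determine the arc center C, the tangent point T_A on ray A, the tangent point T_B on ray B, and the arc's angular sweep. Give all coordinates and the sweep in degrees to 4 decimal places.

center=(-2.1609,51.0306) T_A=(14.2816,45.0043) T_B=(-12.6343,36.9956) sweep=106.6034

bisector direction at 106.5702° = (-0.285190,0.958471)
center distance |VC| = r/sin(θ/2) = 17.512090/sin(36.6983°) = 29.303966
C = V + |VC|·bis = (-2.1609,51.0306)
T_A = V + ((C−V)·d_A)·d_A = V + 23.4957·d_A = (14.2816,45.0043)
T_B = V + ((C−V)·d_B)·d_B = V + 23.4957·d_B = (-12.6343,36.9956)
sweep = 180° − θ = 106.6034°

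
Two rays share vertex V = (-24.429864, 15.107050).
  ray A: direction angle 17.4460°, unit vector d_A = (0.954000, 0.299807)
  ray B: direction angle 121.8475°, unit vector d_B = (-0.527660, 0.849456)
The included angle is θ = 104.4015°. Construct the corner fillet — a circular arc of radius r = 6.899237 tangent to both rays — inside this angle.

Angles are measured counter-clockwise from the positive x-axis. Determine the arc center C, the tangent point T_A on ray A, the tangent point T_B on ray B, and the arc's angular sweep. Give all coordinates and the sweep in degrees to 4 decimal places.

center=(-21.3930,23.2933) T_A=(-19.3246,16.7115) T_B=(-27.2536,19.6529) sweep=75.5985

bisector direction at 69.6468° = (0.347807,0.937566)
center distance |VC| = r/sin(θ/2) = 6.899237/sin(52.2007°) = 8.731409
C = V + |VC|·bis = (-21.3930,23.2933)
T_A = V + ((C−V)·d_A)·d_A = V + 5.3515·d_A = (-19.3246,16.7115)
T_B = V + ((C−V)·d_B)·d_B = V + 5.3515·d_B = (-27.2536,19.6529)
sweep = 180° − θ = 75.5985°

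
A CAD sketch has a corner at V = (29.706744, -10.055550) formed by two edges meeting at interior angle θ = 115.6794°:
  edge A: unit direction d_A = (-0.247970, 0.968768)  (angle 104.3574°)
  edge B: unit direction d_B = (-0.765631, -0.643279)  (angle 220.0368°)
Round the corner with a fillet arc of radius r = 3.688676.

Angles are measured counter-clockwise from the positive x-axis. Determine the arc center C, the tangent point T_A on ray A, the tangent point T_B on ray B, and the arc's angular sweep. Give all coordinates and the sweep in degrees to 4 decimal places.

center=(25.5582,-8.7234) T_A=(29.1316,-7.8087) T_B=(27.9310,-11.5475) sweep=64.3206

bisector direction at 162.1971° = (-0.952114,0.305743)
center distance |VC| = r/sin(θ/2) = 3.688676/sin(57.8397°) = 4.357242
C = V + |VC|·bis = (25.5582,-8.7234)
T_A = V + ((C−V)·d_A)·d_A = V + 2.3193·d_A = (29.1316,-7.8087)
T_B = V + ((C−V)·d_B)·d_B = V + 2.3193·d_B = (27.9310,-11.5475)
sweep = 180° − θ = 64.3206°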